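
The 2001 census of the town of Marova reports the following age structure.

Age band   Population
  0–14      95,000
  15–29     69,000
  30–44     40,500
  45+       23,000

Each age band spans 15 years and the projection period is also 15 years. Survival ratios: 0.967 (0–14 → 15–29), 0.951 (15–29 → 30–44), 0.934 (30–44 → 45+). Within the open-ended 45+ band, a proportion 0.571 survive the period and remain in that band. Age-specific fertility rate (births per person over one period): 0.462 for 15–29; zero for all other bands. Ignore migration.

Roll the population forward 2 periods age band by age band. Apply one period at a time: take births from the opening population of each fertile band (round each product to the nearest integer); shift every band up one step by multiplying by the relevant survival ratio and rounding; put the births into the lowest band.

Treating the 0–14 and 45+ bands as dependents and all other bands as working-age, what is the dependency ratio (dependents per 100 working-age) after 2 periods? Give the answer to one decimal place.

112.4

Numbering the bands 1..4 from youngest to oldest:
After projecting period 1:
Births: 69000 * 0.462 = 31878
Band 2: 95000 * 0.967 = 91865
Band 3: 69000 * 0.951 = 65619
Band 4: 40500 * 0.934 + 23000 * 0.571 = 37827 + 13133 = 50960
Giving 31878 / 91865 / 65619 / 50960.
After projecting period 2:
Births: 91865 * 0.462 = 42442
Band 2: 31878 * 0.967 = 30826
Band 3: 91865 * 0.951 = 87364
Band 4: 65619 * 0.934 + 50960 * 0.571 = 61288 + 29098 = 90386
Giving 42442 / 30826 / 87364 / 90386.
Dependents (band 0–14 + band 45+) = 42442 + 90386 = 132828; working-age = 118190; ratio = 132828/118190 × 100 = 112.4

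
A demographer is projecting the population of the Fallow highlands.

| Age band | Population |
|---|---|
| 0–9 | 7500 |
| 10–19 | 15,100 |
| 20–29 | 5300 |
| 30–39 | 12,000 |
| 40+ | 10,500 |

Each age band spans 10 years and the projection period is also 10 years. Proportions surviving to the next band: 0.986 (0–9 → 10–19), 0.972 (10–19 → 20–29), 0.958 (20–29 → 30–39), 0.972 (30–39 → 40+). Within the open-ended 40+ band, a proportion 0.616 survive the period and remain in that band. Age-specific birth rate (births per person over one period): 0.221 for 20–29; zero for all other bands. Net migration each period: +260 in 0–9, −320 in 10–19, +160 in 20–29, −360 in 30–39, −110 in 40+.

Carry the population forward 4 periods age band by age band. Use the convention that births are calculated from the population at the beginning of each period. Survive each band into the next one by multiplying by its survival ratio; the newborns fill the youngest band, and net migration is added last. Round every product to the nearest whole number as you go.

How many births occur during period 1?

(Bands numbered youngest = 1 to oldest = 5.)
— Period 1 —
Births: 5300 * 0.221 = 1171
Band 2: 7500 * 0.986 = 7395
Band 3: 15100 * 0.972 = 14677
Band 4: 5300 * 0.958 = 5077
Band 5: 12000 * 0.972 + 10500 * 0.616 = 11664 + 6468 = 18132
Net migration: Band 1 + 260 → 1431; Band 2 − 320 → 7075; Band 3 + 160 → 14837; Band 4 − 360 → 4717; Band 5 − 110 → 18022
Giving 1431 / 7075 / 14837 / 4717 / 18022.

1171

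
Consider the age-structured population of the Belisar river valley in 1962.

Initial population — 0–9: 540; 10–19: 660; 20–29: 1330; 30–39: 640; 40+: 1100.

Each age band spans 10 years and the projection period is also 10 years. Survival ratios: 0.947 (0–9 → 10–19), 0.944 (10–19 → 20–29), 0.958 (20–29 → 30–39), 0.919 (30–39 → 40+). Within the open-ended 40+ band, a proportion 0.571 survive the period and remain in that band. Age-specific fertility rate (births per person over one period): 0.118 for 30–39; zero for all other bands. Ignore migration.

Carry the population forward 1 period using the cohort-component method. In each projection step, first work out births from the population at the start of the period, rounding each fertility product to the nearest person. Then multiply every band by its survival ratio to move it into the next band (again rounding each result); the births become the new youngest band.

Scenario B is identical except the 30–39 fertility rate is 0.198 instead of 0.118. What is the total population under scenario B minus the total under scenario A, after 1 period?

Period 1:
Births: 640 × 0.118 = 76
10–19: 540 × 0.947 = 511
20–29: 660 × 0.944 = 623
30–39: 1330 × 0.958 = 1274
40+: 640 × 0.919 + 1100 × 0.571 = 588 + 628 = 1216
End of period: [76, 511, 623, 1274, 1216]
Scenario A total after 1 period: 3700
Scenario B projection —
Period 1:
Births: 640 × 0.198 = 127
10–19: 540 × 0.947 = 511
20–29: 660 × 0.944 = 623
30–39: 1330 × 0.958 = 1274
40+: 640 × 0.919 + 1100 × 0.571 = 588 + 628 = 1216
End of period: [127, 511, 623, 1274, 1216]
Scenario B total after 1 period: 3751
Difference B − A = 3751 − 3700 = 51

51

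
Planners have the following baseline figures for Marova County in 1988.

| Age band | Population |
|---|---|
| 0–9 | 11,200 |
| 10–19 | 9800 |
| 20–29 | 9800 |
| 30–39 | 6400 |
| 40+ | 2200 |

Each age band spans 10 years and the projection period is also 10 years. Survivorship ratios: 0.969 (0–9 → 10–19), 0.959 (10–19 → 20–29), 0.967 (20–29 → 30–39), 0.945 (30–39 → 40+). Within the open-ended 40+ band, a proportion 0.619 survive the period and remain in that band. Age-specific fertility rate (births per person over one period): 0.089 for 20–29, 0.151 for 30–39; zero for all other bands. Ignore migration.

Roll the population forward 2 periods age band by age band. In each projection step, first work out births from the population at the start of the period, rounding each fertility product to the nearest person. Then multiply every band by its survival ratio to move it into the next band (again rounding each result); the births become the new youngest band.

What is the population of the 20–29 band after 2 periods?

— Period 1 —
Births: 9800 × 0.089 = 872 ; 6400 × 0.151 = 966 ⇒ total 1838
10–19: 11200 × 0.969 = 10853
20–29: 9800 × 0.959 = 9398
30–39: 9800 × 0.967 = 9477
40+: 6400 × 0.945 + 2200 × 0.619 = 6048 + 1362 = 7410
→ [1838, 10853, 9398, 9477, 7410]
— Period 2 —
Births: 9398 × 0.089 = 836 ; 9477 × 0.151 = 1431 ⇒ total 2267
10–19: 1838 × 0.969 = 1781
20–29: 10853 × 0.959 = 10408
30–39: 9398 × 0.967 = 9088
40+: 9477 × 0.945 + 7410 × 0.619 = 8956 + 4587 = 13543
→ [2267, 1781, 10408, 9088, 13543]

10408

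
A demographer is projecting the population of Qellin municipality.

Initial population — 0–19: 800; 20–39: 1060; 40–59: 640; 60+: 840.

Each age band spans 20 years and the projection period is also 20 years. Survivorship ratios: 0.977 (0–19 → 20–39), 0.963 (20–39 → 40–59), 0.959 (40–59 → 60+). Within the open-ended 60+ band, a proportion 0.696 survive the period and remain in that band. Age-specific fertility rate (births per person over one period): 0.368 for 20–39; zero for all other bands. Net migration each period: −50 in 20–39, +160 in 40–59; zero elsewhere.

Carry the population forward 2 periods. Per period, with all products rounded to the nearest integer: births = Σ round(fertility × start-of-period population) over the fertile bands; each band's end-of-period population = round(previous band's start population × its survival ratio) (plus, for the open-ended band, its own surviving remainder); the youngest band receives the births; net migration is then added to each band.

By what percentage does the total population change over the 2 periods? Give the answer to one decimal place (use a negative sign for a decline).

Numbering the groups 1..4 from youngest to oldest:
Period 1:
Births: 1060 × 0.368 = 390
Group 2: 800 × 0.977 = 782
Group 3: 1060 × 0.963 = 1021
Group 4: 640 × 0.959 + 840 × 0.696 = 614 + 585 = 1199
Net migration: Group 2 − 50 → 732; Group 3 + 160 → 1181
End of period: [390, 732, 1181, 1199]
Period 2:
Births: 732 × 0.368 = 269
Group 2: 390 × 0.977 = 381
Group 3: 732 × 0.963 = 705
Group 4: 1181 × 0.959 + 1199 × 0.696 = 1133 + 835 = 1968
Net migration: Group 2 − 50 → 331; Group 3 + 160 → 865
End of period: [269, 331, 865, 1968]
Total: 3340 → 3433; change = 93; percentage change = 2.8%

2.8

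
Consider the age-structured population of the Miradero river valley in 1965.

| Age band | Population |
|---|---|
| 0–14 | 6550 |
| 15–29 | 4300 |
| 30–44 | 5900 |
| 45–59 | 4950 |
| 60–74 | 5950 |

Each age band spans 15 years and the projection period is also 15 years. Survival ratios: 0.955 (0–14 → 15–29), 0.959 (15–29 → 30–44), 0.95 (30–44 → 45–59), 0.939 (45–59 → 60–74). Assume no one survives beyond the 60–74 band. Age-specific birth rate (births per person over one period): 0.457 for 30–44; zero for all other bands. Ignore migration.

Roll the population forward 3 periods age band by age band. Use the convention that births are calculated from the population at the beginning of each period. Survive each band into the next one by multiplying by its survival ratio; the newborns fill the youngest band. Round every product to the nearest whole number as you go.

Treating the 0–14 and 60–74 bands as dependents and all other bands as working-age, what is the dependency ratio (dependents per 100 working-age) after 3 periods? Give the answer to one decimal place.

Call the bands 1 to 5, youngest first.
Period 1.
Births: 5900 × 0.457 = 2696
Band 2: 6550 × 0.955 = 6255
Band 3: 4300 × 0.959 = 4124
Band 4: 5900 × 0.95 = 5605
Band 5: 4950 × 0.939 = 4648
End of period: [2696, 6255, 4124, 5605, 4648]
Period 2.
Births: 4124 × 0.457 = 1885
Band 2: 2696 × 0.955 = 2575
Band 3: 6255 × 0.959 = 5999
Band 4: 4124 × 0.95 = 3918
Band 5: 5605 × 0.939 = 5263
End of period: [1885, 2575, 5999, 3918, 5263]
Period 3.
Births: 5999 × 0.457 = 2742
Band 2: 1885 × 0.955 = 1800
Band 3: 2575 × 0.959 = 2469
Band 4: 5999 × 0.95 = 5699
Band 5: 3918 × 0.939 = 3679
End of period: [2742, 1800, 2469, 5699, 3679]
Dependents (band 0–14 + band 60–74) = 2742 + 3679 = 6421; working-age = 9968; ratio = 6421/9968 × 100 = 64.4

64.4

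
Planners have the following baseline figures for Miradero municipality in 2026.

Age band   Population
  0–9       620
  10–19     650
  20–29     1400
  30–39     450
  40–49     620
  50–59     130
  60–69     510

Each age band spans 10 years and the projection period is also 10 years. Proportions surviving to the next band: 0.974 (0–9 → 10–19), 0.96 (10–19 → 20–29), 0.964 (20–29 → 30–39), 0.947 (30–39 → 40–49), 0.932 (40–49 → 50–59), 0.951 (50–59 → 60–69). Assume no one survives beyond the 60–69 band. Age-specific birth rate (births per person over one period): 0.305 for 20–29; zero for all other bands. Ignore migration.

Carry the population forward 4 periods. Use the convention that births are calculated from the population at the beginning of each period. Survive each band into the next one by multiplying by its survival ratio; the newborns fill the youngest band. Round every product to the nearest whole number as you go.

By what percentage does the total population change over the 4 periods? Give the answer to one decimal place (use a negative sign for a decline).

-30.4

Period 1:
Births: 1400 * 0.305 = 427
10–19: 620 * 0.974 = 604
20–29: 650 * 0.96 = 624
30–39: 1400 * 0.964 = 1350
40–49: 450 * 0.947 = 426
50–59: 620 * 0.932 = 578
60–69: 130 * 0.951 = 124
Giving 427 / 604 / 624 / 1350 / 426 / 578 / 124.
Period 2:
Births: 624 * 0.305 = 190
10–19: 427 * 0.974 = 416
20–29: 604 * 0.96 = 580
30–39: 624 * 0.964 = 602
40–49: 1350 * 0.947 = 1278
50–59: 426 * 0.932 = 397
60–69: 578 * 0.951 = 550
Giving 190 / 416 / 580 / 602 / 1278 / 397 / 550.
Period 3:
Births: 580 * 0.305 = 177
10–19: 190 * 0.974 = 185
20–29: 416 * 0.96 = 399
30–39: 580 * 0.964 = 559
40–49: 602 * 0.947 = 570
50–59: 1278 * 0.932 = 1191
60–69: 397 * 0.951 = 378
Giving 177 / 185 / 399 / 559 / 570 / 1191 / 378.
Period 4:
Births: 399 * 0.305 = 122
10–19: 177 * 0.974 = 172
20–29: 185 * 0.96 = 178
30–39: 399 * 0.964 = 385
40–49: 559 * 0.947 = 529
50–59: 570 * 0.932 = 531
60–69: 1191 * 0.951 = 1133
Giving 122 / 172 / 178 / 385 / 529 / 531 / 1133.
Total: 4380 → 3050; change = -1330; percentage change = -30.4%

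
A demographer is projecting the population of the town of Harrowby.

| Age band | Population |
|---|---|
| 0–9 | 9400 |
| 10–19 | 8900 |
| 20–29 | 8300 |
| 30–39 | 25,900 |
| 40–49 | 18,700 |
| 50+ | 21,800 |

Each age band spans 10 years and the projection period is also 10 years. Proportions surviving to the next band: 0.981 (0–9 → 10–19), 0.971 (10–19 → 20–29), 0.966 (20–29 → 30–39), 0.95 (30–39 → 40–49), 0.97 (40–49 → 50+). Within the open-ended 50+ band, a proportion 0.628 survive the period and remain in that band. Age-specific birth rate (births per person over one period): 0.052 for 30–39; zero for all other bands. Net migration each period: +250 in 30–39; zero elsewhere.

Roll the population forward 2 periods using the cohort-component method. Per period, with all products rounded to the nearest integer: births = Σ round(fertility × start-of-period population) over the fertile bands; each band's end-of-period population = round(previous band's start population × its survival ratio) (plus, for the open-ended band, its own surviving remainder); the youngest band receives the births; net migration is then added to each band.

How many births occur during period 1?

1347

Period 1:
Births: 25900 × 0.052 = 1347
10–19: 9400 × 0.981 = 9221
20–29: 8900 × 0.971 = 8642
30–39: 8300 × 0.966 = 8018
40–49: 25900 × 0.95 = 24605
50+: 18700 × 0.97 + 21800 × 0.628 = 18139 + 13690 = 31829
Net migration: 30–39 + 250 → 8268
Giving 1347 / 9221 / 8642 / 8268 / 24605 / 31829.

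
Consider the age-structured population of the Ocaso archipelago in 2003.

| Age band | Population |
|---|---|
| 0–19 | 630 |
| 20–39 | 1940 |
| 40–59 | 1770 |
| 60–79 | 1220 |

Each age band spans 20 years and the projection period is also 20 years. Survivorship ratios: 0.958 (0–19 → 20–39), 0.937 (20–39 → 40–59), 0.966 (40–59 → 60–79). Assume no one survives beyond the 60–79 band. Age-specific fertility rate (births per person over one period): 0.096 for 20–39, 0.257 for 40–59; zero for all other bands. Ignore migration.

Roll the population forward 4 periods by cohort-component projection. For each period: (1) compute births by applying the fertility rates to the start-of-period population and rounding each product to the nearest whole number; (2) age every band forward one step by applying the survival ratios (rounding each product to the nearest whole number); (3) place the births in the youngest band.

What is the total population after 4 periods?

After projecting period 1:
Births: 1940 × 0.096 = 186, 1770 × 0.257 = 455 ⇒ total 641
20–39: 630 × 0.958 = 604
40–59: 1940 × 0.937 = 1818
60–79: 1770 × 0.966 = 1710
Giving 641 / 604 / 1818 / 1710.
After projecting period 2:
Births: 604 × 0.096 = 58, 1818 × 0.257 = 467 ⇒ total 525
20–39: 641 × 0.958 = 614
40–59: 604 × 0.937 = 566
60–79: 1818 × 0.966 = 1756
Giving 525 / 614 / 566 / 1756.
After projecting period 3:
Births: 614 × 0.096 = 59, 566 × 0.257 = 145 ⇒ total 204
20–39: 525 × 0.958 = 503
40–59: 614 × 0.937 = 575
60–79: 566 × 0.966 = 547
Giving 204 / 503 / 575 / 547.
After projecting period 4:
Births: 503 × 0.096 = 48, 575 × 0.257 = 148 ⇒ total 196
20–39: 204 × 0.958 = 195
40–59: 503 × 0.937 = 471
60–79: 575 × 0.966 = 555
Giving 196 / 195 / 471 / 555.
Total after period 4: 196 + 195 + 471 + 555 = 1417

1417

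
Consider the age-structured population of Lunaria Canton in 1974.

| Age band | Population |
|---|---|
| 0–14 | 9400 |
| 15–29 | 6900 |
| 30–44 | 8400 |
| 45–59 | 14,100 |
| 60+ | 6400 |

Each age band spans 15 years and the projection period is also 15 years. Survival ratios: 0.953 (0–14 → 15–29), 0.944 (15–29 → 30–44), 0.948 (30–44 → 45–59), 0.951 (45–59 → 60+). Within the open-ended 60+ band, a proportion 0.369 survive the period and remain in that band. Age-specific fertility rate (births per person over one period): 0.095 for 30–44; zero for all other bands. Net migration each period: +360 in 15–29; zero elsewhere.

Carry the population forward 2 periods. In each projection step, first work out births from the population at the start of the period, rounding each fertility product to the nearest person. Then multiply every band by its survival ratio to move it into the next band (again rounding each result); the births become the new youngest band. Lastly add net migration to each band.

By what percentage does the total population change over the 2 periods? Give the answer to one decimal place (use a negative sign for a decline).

Call the bands 1 to 5, youngest first.
Period 1:
Births: 8400 × 0.095 = 798
Band 2: 9400 × 0.953 = 8958
Band 3: 6900 × 0.944 = 6514
Band 4: 8400 × 0.948 = 7963
Band 5: 14100 × 0.951 + 6400 × 0.369 = 13409 + 2362 = 15771
Net migration: Band 2 + 360 → 9318
Population now: 0–14=798, 15–29=9318, 30–44=6514, 45–59=7963, 60+=15771
Period 2:
Births: 6514 × 0.095 = 619
Band 2: 798 × 0.953 = 760
Band 3: 9318 × 0.944 = 8796
Band 4: 6514 × 0.948 = 6175
Band 5: 7963 × 0.951 + 15771 × 0.369 = 7573 + 5819 = 13392
Net migration: Band 2 + 360 → 1120
Population now: 0–14=619, 15–29=1120, 30–44=8796, 45–59=6175, 60+=13392
Total: 45200 → 30102; change = -15098; percentage change = -33.4%

-33.4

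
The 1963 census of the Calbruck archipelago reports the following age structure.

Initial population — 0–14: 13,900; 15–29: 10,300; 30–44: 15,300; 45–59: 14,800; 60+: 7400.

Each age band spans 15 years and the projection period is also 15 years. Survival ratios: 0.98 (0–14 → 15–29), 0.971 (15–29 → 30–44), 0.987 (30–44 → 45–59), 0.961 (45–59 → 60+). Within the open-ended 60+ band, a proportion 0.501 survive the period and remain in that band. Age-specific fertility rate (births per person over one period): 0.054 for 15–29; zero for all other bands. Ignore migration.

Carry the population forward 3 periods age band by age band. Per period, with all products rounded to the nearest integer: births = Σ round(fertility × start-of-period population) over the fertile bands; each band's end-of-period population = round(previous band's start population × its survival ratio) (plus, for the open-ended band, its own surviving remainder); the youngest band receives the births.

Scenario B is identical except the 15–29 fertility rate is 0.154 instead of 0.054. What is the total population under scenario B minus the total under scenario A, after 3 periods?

Let band 1 be 0–14 through band 5 = 60+.
After projecting period 1:
Births: 10300 × 0.054 = 556
Band 2: 13900 × 0.98 = 13622
Band 3: 10300 × 0.971 = 10001
Band 4: 15300 × 0.987 = 15101
Band 5: 14800 × 0.961 + 7400 × 0.501 = 14223 + 3707 = 17930
Giving 556 / 13622 / 10001 / 15101 / 17930.
After projecting period 2:
Births: 13622 × 0.054 = 736
Band 2: 556 × 0.98 = 545
Band 3: 13622 × 0.971 = 13227
Band 4: 10001 × 0.987 = 9871
Band 5: 15101 × 0.961 + 17930 × 0.501 = 14512 + 8983 = 23495
Giving 736 / 545 / 13227 / 9871 / 23495.
After projecting period 3:
Births: 545 × 0.054 = 29
Band 2: 736 × 0.98 = 721
Band 3: 545 × 0.971 = 529
Band 4: 13227 × 0.987 = 13055
Band 5: 9871 × 0.961 + 23495 × 0.501 = 9486 + 11771 = 21257
Giving 29 / 721 / 529 / 13055 / 21257.
Scenario A total after 3 periods: 35591
Scenario B projection —
After projecting period 1:
Births: 10300 × 0.154 = 1586
Band 2: 13900 × 0.98 = 13622
Band 3: 10300 × 0.971 = 10001
Band 4: 15300 × 0.987 = 15101
Band 5: 14800 × 0.961 + 7400 × 0.501 = 14223 + 3707 = 17930
Giving 1586 / 13622 / 10001 / 15101 / 17930.
After projecting period 2:
Births: 13622 × 0.154 = 2098
Band 2: 1586 × 0.98 = 1554
Band 3: 13622 × 0.971 = 13227
Band 4: 10001 × 0.987 = 9871
Band 5: 15101 × 0.961 + 17930 × 0.501 = 14512 + 8983 = 23495
Giving 2098 / 1554 / 13227 / 9871 / 23495.
After projecting period 3:
Births: 1554 × 0.154 = 239
Band 2: 2098 × 0.98 = 2056
Band 3: 1554 × 0.971 = 1509
Band 4: 13227 × 0.987 = 13055
Band 5: 9871 × 0.961 + 23495 × 0.501 = 9486 + 11771 = 21257
Giving 239 / 2056 / 1509 / 13055 / 21257.
Scenario B total after 3 periods: 38116
Difference B − A = 38116 − 35591 = 2525

2525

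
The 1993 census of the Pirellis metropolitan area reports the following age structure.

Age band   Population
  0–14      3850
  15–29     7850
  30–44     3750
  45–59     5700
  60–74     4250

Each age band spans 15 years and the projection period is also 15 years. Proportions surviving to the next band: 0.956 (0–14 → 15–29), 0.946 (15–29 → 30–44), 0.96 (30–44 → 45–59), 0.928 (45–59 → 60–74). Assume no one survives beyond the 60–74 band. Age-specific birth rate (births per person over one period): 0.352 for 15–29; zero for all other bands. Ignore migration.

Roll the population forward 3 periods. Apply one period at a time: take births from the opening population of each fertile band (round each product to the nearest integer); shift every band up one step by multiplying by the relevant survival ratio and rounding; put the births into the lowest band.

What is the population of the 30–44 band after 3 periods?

After projecting period 1:
Births: 7850 * 0.352 = 2763
15–29: 3850 * 0.956 = 3681
30–44: 7850 * 0.946 = 7426
45–59: 3750 * 0.96 = 3600
60–74: 5700 * 0.928 = 5290
→ [2763, 3681, 7426, 3600, 5290]
After projecting period 2:
Births: 3681 * 0.352 = 1296
15–29: 2763 * 0.956 = 2641
30–44: 3681 * 0.946 = 3482
45–59: 7426 * 0.96 = 7129
60–74: 3600 * 0.928 = 3341
→ [1296, 2641, 3482, 7129, 3341]
After projecting period 3:
Births: 2641 * 0.352 = 930
15–29: 1296 * 0.956 = 1239
30–44: 2641 * 0.946 = 2498
45–59: 3482 * 0.96 = 3343
60–74: 7129 * 0.928 = 6616
→ [930, 1239, 2498, 3343, 6616]

2498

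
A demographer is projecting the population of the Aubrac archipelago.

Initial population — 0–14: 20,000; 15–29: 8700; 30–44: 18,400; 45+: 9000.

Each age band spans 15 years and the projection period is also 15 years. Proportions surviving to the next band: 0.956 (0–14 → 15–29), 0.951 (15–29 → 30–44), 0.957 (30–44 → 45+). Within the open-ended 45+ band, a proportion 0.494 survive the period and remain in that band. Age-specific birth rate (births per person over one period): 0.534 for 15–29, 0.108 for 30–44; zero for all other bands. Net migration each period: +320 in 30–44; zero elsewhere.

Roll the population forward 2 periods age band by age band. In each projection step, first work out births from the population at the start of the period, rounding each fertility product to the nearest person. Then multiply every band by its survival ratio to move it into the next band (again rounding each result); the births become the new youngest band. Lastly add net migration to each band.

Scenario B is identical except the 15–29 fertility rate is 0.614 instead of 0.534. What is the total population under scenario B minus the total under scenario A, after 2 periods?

After projecting period 1:
Births: 8700 * 0.534 = 4646 ; 18400 * 0.108 = 1987 → total 6633
15–29: 20000 * 0.956 = 19120
30–44: 8700 * 0.951 = 8274
45+: 18400 * 0.957 + 9000 * 0.494 = 17609 + 4446 = 22055
Net migration: 30–44 + 320 → 8594
→ [6633, 19120, 8594, 22055]
After projecting period 2:
Births: 19120 * 0.534 = 10210 ; 8594 * 0.108 = 928 → total 11138
15–29: 6633 * 0.956 = 6341
30–44: 19120 * 0.951 = 18183
45+: 8594 * 0.957 + 22055 * 0.494 = 8224 + 10895 = 19119
Net migration: 30–44 + 320 → 18503
→ [11138, 6341, 18503, 19119]
Scenario A total after 2 periods: 55101
Scenario B projection —
After projecting period 1:
Births: 8700 * 0.614 = 5342 ; 18400 * 0.108 = 1987 → total 7329
15–29: 20000 * 0.956 = 19120
30–44: 8700 * 0.951 = 8274
45+: 18400 * 0.957 + 9000 * 0.494 = 17609 + 4446 = 22055
Net migration: 30–44 + 320 → 8594
→ [7329, 19120, 8594, 22055]
After projecting period 2:
Births: 19120 * 0.614 = 11740 ; 8594 * 0.108 = 928 → total 12668
15–29: 7329 * 0.956 = 7007
30–44: 19120 * 0.951 = 18183
45+: 8594 * 0.957 + 22055 * 0.494 = 8224 + 10895 = 19119
Net migration: 30–44 + 320 → 18503
→ [12668, 7007, 18503, 19119]
Scenario B total after 2 periods: 57297
Difference B − A = 57297 − 55101 = 2196

2196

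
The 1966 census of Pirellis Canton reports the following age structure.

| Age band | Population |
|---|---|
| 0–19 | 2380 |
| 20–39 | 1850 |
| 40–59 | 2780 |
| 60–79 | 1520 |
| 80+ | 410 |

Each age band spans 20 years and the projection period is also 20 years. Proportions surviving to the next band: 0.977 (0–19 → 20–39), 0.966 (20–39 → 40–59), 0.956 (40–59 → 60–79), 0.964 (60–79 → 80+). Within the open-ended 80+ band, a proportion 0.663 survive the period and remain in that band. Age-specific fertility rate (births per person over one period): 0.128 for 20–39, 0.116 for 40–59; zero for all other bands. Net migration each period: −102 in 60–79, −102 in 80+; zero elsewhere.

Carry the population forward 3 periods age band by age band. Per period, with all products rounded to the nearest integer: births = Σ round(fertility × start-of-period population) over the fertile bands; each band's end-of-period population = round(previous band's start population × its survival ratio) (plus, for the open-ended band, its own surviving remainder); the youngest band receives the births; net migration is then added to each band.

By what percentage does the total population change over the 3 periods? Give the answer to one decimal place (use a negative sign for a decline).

-20.3

— Period 1 —
Births: 1850 * 0.128 = 237, 2780 * 0.116 = 322 → 559
20–39: 2380 * 0.977 = 2325
40–59: 1850 * 0.966 = 1787
60–79: 2780 * 0.956 = 2658
80+: 1520 * 0.964 + 410 * 0.663 = 1465 + 272 = 1737
Net migration: 60–79 − 102 → 2556; 80+ − 102 → 1635
→ [559, 2325, 1787, 2556, 1635]
— Period 2 —
Births: 2325 * 0.128 = 298, 1787 * 0.116 = 207 → 505
20–39: 559 * 0.977 = 546
40–59: 2325 * 0.966 = 2246
60–79: 1787 * 0.956 = 1708
80+: 2556 * 0.964 + 1635 * 0.663 = 2464 + 1084 = 3548
Net migration: 60–79 − 102 → 1606; 80+ − 102 → 3446
→ [505, 546, 2246, 1606, 3446]
— Period 3 —
Births: 546 * 0.128 = 70, 2246 * 0.116 = 261 → 331
20–39: 505 * 0.977 = 493
40–59: 546 * 0.966 = 527
60–79: 2246 * 0.956 = 2147
80+: 1606 * 0.964 + 3446 * 0.663 = 1548 + 2285 = 3833
Net migration: 60–79 − 102 → 2045; 80+ − 102 → 3731
→ [331, 493, 527, 2045, 3731]
Total: 8940 → 7127; change = -1813; percentage change = -20.3%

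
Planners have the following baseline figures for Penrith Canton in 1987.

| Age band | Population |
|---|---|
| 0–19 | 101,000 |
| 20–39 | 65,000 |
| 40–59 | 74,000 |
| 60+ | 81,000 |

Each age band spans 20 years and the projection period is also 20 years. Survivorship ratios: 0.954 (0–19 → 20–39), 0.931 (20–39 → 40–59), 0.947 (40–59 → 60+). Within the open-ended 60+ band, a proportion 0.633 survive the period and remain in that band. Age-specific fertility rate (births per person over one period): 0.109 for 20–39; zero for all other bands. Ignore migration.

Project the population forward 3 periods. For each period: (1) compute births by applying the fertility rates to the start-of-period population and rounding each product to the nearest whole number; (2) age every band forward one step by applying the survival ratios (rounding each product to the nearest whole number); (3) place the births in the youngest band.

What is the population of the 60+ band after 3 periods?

169852

After projecting period 1:
Births: 65000 * 0.109 = 7085
20–39: 101000 * 0.954 = 96354
40–59: 65000 * 0.931 = 60515
60+: 74000 * 0.947 + 81000 * 0.633 = 70078 + 51273 = 121351
End of period: [7085, 96354, 60515, 121351]
After projecting period 2:
Births: 96354 * 0.109 = 10503
20–39: 7085 * 0.954 = 6759
40–59: 96354 * 0.931 = 89706
60+: 60515 * 0.947 + 121351 * 0.633 = 57308 + 76815 = 134123
End of period: [10503, 6759, 89706, 134123]
After projecting period 3:
Births: 6759 * 0.109 = 737
20–39: 10503 * 0.954 = 10020
40–59: 6759 * 0.931 = 6293
60+: 89706 * 0.947 + 134123 * 0.633 = 84952 + 84900 = 169852
End of period: [737, 10020, 6293, 169852]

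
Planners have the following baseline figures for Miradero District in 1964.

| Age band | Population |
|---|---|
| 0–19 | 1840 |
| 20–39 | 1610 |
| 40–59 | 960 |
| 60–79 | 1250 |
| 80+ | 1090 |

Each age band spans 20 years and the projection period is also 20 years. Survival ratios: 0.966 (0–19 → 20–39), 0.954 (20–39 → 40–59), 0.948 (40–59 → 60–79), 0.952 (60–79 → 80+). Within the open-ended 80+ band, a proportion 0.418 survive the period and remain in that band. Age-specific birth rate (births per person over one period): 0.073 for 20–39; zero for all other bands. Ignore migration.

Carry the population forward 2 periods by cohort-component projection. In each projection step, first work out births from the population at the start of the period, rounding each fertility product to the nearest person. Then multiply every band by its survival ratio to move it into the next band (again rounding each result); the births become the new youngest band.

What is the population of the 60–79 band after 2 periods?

Period 1:
Births: 1610 × 0.073 = 118
20–39: 1840 × 0.966 = 1777
40–59: 1610 × 0.954 = 1536
60–79: 960 × 0.948 = 910
80+: 1250 × 0.952 + 1090 × 0.418 = 1190 + 456 = 1646
End of period: [118, 1777, 1536, 910, 1646]
Period 2:
Births: 1777 × 0.073 = 130
20–39: 118 × 0.966 = 114
40–59: 1777 × 0.954 = 1695
60–79: 1536 × 0.948 = 1456
80+: 910 × 0.952 + 1646 × 0.418 = 866 + 688 = 1554
End of period: [130, 114, 1695, 1456, 1554]

1456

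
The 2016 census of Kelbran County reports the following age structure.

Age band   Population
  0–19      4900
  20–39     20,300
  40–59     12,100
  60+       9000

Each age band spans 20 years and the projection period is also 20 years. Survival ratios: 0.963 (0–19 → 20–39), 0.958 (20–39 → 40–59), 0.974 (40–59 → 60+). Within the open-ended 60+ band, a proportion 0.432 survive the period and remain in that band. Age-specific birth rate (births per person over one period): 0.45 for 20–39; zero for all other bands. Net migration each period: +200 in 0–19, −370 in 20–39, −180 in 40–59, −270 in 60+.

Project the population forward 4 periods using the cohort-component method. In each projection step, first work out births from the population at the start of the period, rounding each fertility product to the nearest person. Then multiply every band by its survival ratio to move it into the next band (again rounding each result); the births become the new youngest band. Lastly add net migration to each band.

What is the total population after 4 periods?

19833

Period 1.
Births: 20300 × 0.45 = 9135
20–39: 4900 × 0.963 = 4719
40–59: 20300 × 0.958 = 19447
60+: 12100 × 0.974 + 9000 × 0.432 = 11785 + 3888 = 15673
Net migration: 0–19 + 200 → 9335; 20–39 − 370 → 4349; 40–59 − 180 → 19267; 60+ − 270 → 15403
→ [9335, 4349, 19267, 15403]
Period 2.
Births: 4349 × 0.45 = 1957
20–39: 9335 × 0.963 = 8990
40–59: 4349 × 0.958 = 4166
60+: 19267 × 0.974 + 15403 × 0.432 = 18766 + 6654 = 25420
Net migration: 0–19 + 200 → 2157; 20–39 − 370 → 8620; 40–59 − 180 → 3986; 60+ − 270 → 25150
→ [2157, 8620, 3986, 25150]
Period 3.
Births: 8620 × 0.45 = 3879
20–39: 2157 × 0.963 = 2077
40–59: 8620 × 0.958 = 8258
60+: 3986 × 0.974 + 25150 × 0.432 = 3882 + 10865 = 14747
Net migration: 0–19 + 200 → 4079; 20–39 − 370 → 1707; 40–59 − 180 → 8078; 60+ − 270 → 14477
→ [4079, 1707, 8078, 14477]
Period 4.
Births: 1707 × 0.45 = 768
20–39: 4079 × 0.963 = 3928
40–59: 1707 × 0.958 = 1635
60+: 8078 × 0.974 + 14477 × 0.432 = 7868 + 6254 = 14122
Net migration: 0–19 + 200 → 968; 20–39 − 370 → 3558; 40–59 − 180 → 1455; 60+ − 270 → 13852
→ [968, 3558, 1455, 13852]
Total after period 4: 968 + 3558 + 1455 + 13852 = 19833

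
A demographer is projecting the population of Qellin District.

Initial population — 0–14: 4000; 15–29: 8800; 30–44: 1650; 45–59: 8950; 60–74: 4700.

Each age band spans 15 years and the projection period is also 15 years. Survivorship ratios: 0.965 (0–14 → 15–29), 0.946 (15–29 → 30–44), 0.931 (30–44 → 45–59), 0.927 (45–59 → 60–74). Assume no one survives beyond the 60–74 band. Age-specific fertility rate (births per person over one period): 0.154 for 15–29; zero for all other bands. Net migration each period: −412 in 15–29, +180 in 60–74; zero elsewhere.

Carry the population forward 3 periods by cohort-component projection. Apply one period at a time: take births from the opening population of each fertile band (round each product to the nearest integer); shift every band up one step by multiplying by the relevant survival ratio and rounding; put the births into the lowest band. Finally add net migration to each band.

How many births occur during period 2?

531

Numbering the bands 1..5 from youngest to oldest:
— Period 1 —
Births: 8800 × 0.154 = 1355
Band 2: 4000 × 0.965 = 3860
Band 3: 8800 × 0.946 = 8325
Band 4: 1650 × 0.931 = 1536
Band 5: 8950 × 0.927 = 8297
Net migration: Band 2 − 412 → 3448; Band 5 + 180 → 8477
Population now: 0–14=1355, 15–29=3448, 30–44=8325, 45–59=1536, 60–74=8477
— Period 2 —
Births: 3448 × 0.154 = 531
Band 2: 1355 × 0.965 = 1308
Band 3: 3448 × 0.946 = 3262
Band 4: 8325 × 0.931 = 7751
Band 5: 1536 × 0.927 = 1424
Net migration: Band 2 − 412 → 896; Band 5 + 180 → 1604
Population now: 0–14=531, 15–29=896, 30–44=3262, 45–59=7751, 60–74=1604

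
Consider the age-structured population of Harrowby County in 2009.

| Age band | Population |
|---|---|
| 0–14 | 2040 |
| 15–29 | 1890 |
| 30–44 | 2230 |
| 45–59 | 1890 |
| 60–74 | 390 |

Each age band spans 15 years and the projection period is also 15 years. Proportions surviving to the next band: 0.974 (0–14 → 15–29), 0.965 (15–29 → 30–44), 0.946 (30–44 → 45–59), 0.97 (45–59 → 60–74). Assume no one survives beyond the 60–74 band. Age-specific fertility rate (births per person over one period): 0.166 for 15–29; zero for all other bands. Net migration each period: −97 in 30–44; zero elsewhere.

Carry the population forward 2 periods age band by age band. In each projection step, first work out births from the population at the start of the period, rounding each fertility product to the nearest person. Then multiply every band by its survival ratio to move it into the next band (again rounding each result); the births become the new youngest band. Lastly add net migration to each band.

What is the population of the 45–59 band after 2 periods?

1634

Period 1.
Births: 1890 × 0.166 = 314
15–29: 2040 × 0.974 = 1987
30–44: 1890 × 0.965 = 1824
45–59: 2230 × 0.946 = 2110
60–74: 1890 × 0.97 = 1833
Net migration: 30–44 − 97 → 1727
→ [314, 1987, 1727, 2110, 1833]
Period 2.
Births: 1987 × 0.166 = 330
15–29: 314 × 0.974 = 306
30–44: 1987 × 0.965 = 1917
45–59: 1727 × 0.946 = 1634
60–74: 2110 × 0.97 = 2047
Net migration: 30–44 − 97 → 1820
→ [330, 306, 1820, 1634, 2047]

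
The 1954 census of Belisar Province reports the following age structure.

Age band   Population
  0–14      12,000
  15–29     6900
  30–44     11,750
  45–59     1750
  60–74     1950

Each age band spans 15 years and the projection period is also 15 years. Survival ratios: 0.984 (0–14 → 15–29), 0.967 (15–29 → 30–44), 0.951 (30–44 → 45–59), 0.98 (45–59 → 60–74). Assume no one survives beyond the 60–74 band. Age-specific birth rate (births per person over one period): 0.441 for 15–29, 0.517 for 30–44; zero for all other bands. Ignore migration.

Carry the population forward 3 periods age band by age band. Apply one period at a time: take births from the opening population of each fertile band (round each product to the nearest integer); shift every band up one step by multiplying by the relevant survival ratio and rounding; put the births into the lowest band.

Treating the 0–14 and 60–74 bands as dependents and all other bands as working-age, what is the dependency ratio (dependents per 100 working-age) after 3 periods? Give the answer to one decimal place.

Numbering the bands 1..5 from youngest to oldest:
Period 1.
Births: 6900 × 0.441 = 3043  |  11750 × 0.517 = 6075 ⇒ total 9118
Band 2: 12000 × 0.984 = 11808
Band 3: 6900 × 0.967 = 6672
Band 4: 11750 × 0.951 = 11174
Band 5: 1750 × 0.98 = 1715
Population now: 0–14=9118, 15–29=11808, 30–44=6672, 45–59=11174, 60–74=1715
Period 2.
Births: 11808 × 0.441 = 5207  |  6672 × 0.517 = 3449 ⇒ total 8656
Band 2: 9118 × 0.984 = 8972
Band 3: 11808 × 0.967 = 11418
Band 4: 6672 × 0.951 = 6345
Band 5: 11174 × 0.98 = 10951
Population now: 0–14=8656, 15–29=8972, 30–44=11418, 45–59=6345, 60–74=10951
Period 3.
Births: 8972 × 0.441 = 3957  |  11418 × 0.517 = 5903 ⇒ total 9860
Band 2: 8656 × 0.984 = 8518
Band 3: 8972 × 0.967 = 8676
Band 4: 11418 × 0.951 = 10859
Band 5: 6345 × 0.98 = 6218
Population now: 0–14=9860, 15–29=8518, 30–44=8676, 45–59=10859, 60–74=6218
Dependents (band 0–14 + band 60–74) = 9860 + 6218 = 16078; working-age = 28053; ratio = 16078/28053 × 100 = 57.3

57.3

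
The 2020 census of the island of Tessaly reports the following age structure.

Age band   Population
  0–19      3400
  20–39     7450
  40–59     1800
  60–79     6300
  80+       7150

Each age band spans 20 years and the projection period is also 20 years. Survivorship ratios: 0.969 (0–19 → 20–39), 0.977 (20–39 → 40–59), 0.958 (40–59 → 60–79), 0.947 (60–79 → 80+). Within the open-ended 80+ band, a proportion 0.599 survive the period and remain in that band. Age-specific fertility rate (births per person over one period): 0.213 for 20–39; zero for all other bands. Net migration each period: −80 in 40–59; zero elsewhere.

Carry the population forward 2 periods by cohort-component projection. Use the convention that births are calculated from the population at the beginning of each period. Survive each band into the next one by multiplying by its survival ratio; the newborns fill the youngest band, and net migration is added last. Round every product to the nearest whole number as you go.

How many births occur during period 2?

702

After projecting period 1:
Births: 7450 × 0.213 = 1587
20–39: 3400 × 0.969 = 3295
40–59: 7450 × 0.977 = 7279
60–79: 1800 × 0.958 = 1724
80+: 6300 × 0.947 + 7150 × 0.599 = 5966 + 4283 = 10249
Net migration: 40–59 − 80 → 7199
Giving 1587 / 3295 / 7199 / 1724 / 10249.
After projecting period 2:
Births: 3295 × 0.213 = 702
20–39: 1587 × 0.969 = 1538
40–59: 3295 × 0.977 = 3219
60–79: 7199 × 0.958 = 6897
80+: 1724 × 0.947 + 10249 × 0.599 = 1633 + 6139 = 7772
Net migration: 40–59 − 80 → 3139
Giving 702 / 1538 / 3139 / 6897 / 7772.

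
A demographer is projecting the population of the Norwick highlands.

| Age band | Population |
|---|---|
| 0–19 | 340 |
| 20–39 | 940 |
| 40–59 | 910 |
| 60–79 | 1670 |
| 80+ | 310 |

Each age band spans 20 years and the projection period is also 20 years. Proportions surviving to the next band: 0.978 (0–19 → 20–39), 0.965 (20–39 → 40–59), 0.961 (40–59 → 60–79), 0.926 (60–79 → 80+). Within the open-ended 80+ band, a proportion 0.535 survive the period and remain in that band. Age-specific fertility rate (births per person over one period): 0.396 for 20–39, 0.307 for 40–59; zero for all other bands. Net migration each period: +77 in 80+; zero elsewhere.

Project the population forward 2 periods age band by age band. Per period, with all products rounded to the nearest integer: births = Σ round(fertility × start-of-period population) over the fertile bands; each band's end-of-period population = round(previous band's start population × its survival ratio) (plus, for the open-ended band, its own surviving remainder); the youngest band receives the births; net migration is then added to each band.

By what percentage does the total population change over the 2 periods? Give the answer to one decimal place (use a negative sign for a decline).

-2.1

Numbering the bands 1..5 from youngest to oldest:
[period 1]
Births: 940 × 0.396 = 372 ; 910 × 0.307 = 279 → total 651
Band 2: 340 × 0.978 = 333
Band 3: 940 × 0.965 = 907
Band 4: 910 × 0.961 = 875
Band 5: 1670 × 0.926 + 310 × 0.535 = 1546 + 166 = 1712
Net migration: Band 5 + 77 → 1789
Giving 651 / 333 / 907 / 875 / 1789.
[period 2]
Births: 333 × 0.396 = 132 ; 907 × 0.307 = 278 → total 410
Band 2: 651 × 0.978 = 637
Band 3: 333 × 0.965 = 321
Band 4: 907 × 0.961 = 872
Band 5: 875 × 0.926 + 1789 × 0.535 = 810 + 957 = 1767
Net migration: Band 5 + 77 → 1844
Giving 410 / 637 / 321 / 872 / 1844.
Total: 4170 → 4084; change = -86; percentage change = -2.1%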